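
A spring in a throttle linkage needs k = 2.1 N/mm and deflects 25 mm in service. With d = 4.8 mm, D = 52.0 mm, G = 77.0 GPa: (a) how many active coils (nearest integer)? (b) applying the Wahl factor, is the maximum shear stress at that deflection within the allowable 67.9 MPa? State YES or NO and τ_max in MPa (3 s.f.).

(a) 17 coils; (b) NO, τ_max = 72.5 MPa

N_a = Gd⁴/(8D³k) = (77.0×10³)(4.8⁴)/(8·52.0³·2.1) = 17.3 → N_a = 17
Actual rate k = Gd⁴/(8D³·17) = 2.1375 N/mm
Working load F = kδ = 2.1375·25 = 53.438 N
C = 52.0/4.8 = 10.8333; K_W = (4C−1)/(4C−4)+0.615/C = 1.1330
τ_max = K_W·8FD/(πd³) = 1.1330·63.983 = 72.496 MPa
τ_max > 67.9 MPa → exceeds allowable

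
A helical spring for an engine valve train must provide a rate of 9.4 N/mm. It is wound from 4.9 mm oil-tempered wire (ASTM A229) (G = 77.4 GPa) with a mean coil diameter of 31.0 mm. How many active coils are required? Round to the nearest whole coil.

N_a = Gd⁴/(8D³k) = (77.4×10³ × 4.9⁴)/(8 × 31.0³ × 9.4)
    = 4.46196e+07 / 2.24028e+06 = 19.92 → 20 coils

20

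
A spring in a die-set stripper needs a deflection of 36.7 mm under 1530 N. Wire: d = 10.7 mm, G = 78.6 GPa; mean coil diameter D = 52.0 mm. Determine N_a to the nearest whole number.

Required rate k = F/δ = 1530/36.7 = 41.689 N/mm
N_a = Gd⁴/(8D³k) = (78.6×10³ × 10.7⁴)/(8 × 52.0³ × 41.689)
    = 1.03029e+09 / 4.68949e+07 = 21.97 → 22 coils

22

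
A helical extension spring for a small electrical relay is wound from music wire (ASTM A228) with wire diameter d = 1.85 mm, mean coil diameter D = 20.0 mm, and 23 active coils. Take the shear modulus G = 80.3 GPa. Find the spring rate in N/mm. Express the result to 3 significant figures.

0.639 N/mm

k = Gd⁴/(8D³N_a) = (80.3×10³ × 1.85⁴) / (8 × 20.0³ × 23)
  = 940595 / 1.472e+06 = 0.63899 N/mm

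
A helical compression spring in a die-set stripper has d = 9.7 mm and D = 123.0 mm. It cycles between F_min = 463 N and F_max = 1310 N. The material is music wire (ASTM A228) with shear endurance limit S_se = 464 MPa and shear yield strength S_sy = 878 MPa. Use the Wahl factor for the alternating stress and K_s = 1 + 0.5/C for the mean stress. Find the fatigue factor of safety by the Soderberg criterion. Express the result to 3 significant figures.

C = D/d = 123.0/9.7 = 12.6804; K_W = (4C−1)/(4C−4)+0.615/C = 1.1127; K_s = 1+0.5/C = 1.0394
F_a = (F_max−F_min)/2 = 423.5 N; F_m = (F_max+F_min)/2 = 886.5 N
τ_a = K_W·8F_aD/(πd³) = 1.1127 × 145.34 = 161.72 MPa
τ_m = K_s·8F_mD/(πd³) = 1.0394 × 304.23 = 316.23 MPa
Soderberg: 1/n_f = τ_a/S_se + τ_m/S_sy = 161.72/464 + 316.23/878 = 0.34854 + 0.36017 = 0.70871
n_f = 1/0.70871 = 1.411

1.41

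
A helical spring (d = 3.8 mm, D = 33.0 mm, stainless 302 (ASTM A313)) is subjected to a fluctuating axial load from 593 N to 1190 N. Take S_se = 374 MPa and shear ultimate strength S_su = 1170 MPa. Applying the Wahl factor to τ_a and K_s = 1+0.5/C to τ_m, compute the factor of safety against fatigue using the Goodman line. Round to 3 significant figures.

C = D/d = 33.0/3.8 = 8.6842; K_W = (4C−1)/(4C−4)+0.615/C = 1.1684; K_s = 1+0.5/C = 1.0576
F_a = (F_max−F_min)/2 = 298.5 N; F_m = (F_max+F_min)/2 = 891.5 N
τ_a = K_W·8F_aD/(πd³) = 1.1684 × 457.14 = 534.13 MPa
τ_m = K_s·8F_mD/(πd³) = 1.0576 × 1365.3 = 1443.9 MPa
Goodman: 1/n_f = τ_a/S_se + τ_m/S_su = 534.13/374 + 1443.9/1170 = 1.42815 + 1.23410 = 2.6623
n_f = 1/2.6623 = 0.3756

0.376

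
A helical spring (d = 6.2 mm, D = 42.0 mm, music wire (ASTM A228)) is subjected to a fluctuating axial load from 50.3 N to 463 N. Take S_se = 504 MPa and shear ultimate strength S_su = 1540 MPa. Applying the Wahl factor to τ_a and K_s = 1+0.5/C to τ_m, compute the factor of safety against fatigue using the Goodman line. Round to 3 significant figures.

C = D/d = 42.0/6.2 = 6.7742; K_W = (4C−1)/(4C−4)+0.615/C = 1.2207; K_s = 1+0.5/C = 1.0738
F_a = (F_max−F_min)/2 = 206.35 N; F_m = (F_max+F_min)/2 = 256.65 N
τ_a = K_W·8F_aD/(πd³) = 1.2207 × 92.602 = 113.04 MPa
τ_m = K_s·8F_mD/(πd³) = 1.0738 × 115.17 = 123.68 MPa
Goodman: 1/n_f = τ_a/S_se + τ_m/S_su = 113.04/504 + 123.68/1540 = 0.22428 + 0.08031 = 0.30459
n_f = 1/0.30459 = 3.283

3.28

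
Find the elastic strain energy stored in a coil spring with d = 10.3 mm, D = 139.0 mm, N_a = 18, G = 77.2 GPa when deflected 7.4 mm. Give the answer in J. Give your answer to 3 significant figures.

k = Gd⁴/(8D³N_a) = (77.2×10³)(10.3⁴)/(8·139.0³·18) = 2.2468 N/mm
U = ½kδ² = 0.5 × 2.2468 × 7.4² = 61.517 N·mm = 0.061517 J

0.0615 J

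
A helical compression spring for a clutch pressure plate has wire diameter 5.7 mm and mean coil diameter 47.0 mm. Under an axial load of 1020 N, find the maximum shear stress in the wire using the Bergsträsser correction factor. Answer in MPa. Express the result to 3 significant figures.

Spring index C = D/d = 47.0/5.7 = 8.2456
K_B = (4C+2)/(4C−3) = 34.982/29.982 = 1.1668
τ₀ = 8FD/(πd³) = 8·1020·47.0/(π·5.7³) = 383520/581.8 = 659.19 MPa
τ_max = K·τ₀ = 1.1668 × 659.19 = 769.12 MPa

769 MPa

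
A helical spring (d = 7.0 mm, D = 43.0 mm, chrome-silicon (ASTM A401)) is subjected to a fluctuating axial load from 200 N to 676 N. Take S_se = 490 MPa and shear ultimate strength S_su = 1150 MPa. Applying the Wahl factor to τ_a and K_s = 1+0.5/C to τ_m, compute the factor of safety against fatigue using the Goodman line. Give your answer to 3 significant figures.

3.08

C = D/d = 43.0/7.0 = 6.1429; K_W = (4C−1)/(4C−4)+0.615/C = 1.2459; K_s = 1+0.5/C = 1.0814
F_a = (F_max−F_min)/2 = 238 N; F_m = (F_max+F_min)/2 = 438 N
τ_a = K_W·8F_aD/(πd³) = 1.2459 × 75.979 = 94.666 MPa
τ_m = K_s·8F_mD/(πd³) = 1.0814 × 139.83 = 151.21 MPa
Goodman: 1/n_f = τ_a/S_se + τ_m/S_su = 94.666/490 + 151.21/1150 = 0.19319 + 0.13148 = 0.32468
n_f = 1/0.32468 = 3.08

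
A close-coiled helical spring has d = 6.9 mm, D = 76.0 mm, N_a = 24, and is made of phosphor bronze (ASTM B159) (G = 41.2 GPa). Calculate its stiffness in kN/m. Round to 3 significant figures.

k = Gd⁴/(8D³N_a) = (41.2×10³ × 6.9⁴) / (8 × 76.0³ × 24)
  = 9.33885e+07 / 8.42834e+07 = 1.108 N/mm

1.11 kN/m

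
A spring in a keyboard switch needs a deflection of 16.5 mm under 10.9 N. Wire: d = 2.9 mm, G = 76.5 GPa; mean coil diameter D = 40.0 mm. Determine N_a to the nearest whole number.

16

Required rate k = F/δ = 10.9/16.5 = 0.66061 N/mm
N_a = Gd⁴/(8D³k) = (76.5×10³ × 2.9⁴)/(8 × 40.0³ × 0.66061)
    = 5.4107e+06 / 338230 = 16 → 16 coils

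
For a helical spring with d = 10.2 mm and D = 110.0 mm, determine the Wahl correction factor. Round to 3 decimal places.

1.134

C = D/d = 110.0/10.2 = 10.7843
K_W = (4C−1)/(4C−4) + 0.615/C = 42.137/39.137 + 0.0570 = 1.1337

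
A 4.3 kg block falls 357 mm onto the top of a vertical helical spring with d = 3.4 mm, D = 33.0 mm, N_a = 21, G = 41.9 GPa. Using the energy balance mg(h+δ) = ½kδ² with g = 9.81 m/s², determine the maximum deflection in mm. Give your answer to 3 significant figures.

k = Gd⁴/(8D³N_a) = (41.9×10³)(3.4⁴)/(8·33.0³·21) = 0.92742 N/mm
W = mg = 4.3 × 9.81 = 42.183 N
½kδ² − Wδ − Wh = 0 → δ = (W + √(W² + 2kWh))/k
δ = (42.183 + √(1779.4 + 27932.8))/0.92742 = (42.183 + 172.37)/0.92742 = 231.35 mm

231 mm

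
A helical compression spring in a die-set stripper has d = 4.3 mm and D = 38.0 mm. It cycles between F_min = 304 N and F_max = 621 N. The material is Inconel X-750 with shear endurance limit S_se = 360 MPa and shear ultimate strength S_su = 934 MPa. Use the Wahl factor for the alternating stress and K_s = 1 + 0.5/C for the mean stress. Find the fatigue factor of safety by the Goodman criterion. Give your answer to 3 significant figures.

C = D/d = 38.0/4.3 = 8.8372; K_W = (4C−1)/(4C−4)+0.615/C = 1.1653; K_s = 1+0.5/C = 1.0566
F_a = (F_max−F_min)/2 = 158.5 N; F_m = (F_max+F_min)/2 = 462.5 N
τ_a = K_W·8F_aD/(πd³) = 1.1653 × 192.91 = 224.79 MPa
τ_m = K_s·8F_mD/(πd³) = 1.0566 × 562.9 = 594.75 MPa
Goodman: 1/n_f = τ_a/S_se + τ_m/S_su = 224.79/360 + 594.75/934 = 0.62442 + 0.63677 = 1.2612
n_f = 1/1.2612 = 0.7929

0.793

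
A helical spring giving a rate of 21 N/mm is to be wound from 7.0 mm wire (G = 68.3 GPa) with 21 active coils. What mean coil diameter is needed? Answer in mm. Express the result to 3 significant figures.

D = (Gd⁴/(8N_a·k))^(1/3) = (68.3×10³·7.0⁴/(8·21·21))^(1/3)
  = (46481.9)^(1/3) = 35.9552 mm

36.0 mm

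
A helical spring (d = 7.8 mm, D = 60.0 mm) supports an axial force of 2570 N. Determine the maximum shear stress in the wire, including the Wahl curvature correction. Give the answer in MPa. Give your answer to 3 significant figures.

986 MPa

Spring index C = D/d = 60.0/7.8 = 7.6923
K_W = (4C−1)/(4C−4) + 0.615/C = 29.769/26.769 + 0.0799 = 1.1920
τ₀ = 8FD/(πd³) = 8·2570·60.0/(π·7.8³) = 1.2336e+06/1490.8 = 827.45 MPa
τ_max = K·τ₀ = 1.1920 × 827.45 = 986.33 MPa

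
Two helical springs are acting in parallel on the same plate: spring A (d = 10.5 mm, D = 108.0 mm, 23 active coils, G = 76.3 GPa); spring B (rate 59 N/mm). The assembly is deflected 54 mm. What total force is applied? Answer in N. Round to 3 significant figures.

3400 N

k_A = Gd⁴/(8D³N_a) = (76.3×10³)(10.5⁴)/(8·108.0³·23) = 4.0012 N/mm
Parallel: k_eq = 4.0012 + 59 = 63.001 N/mm
F = k_eq·δ = 63.001·54 = 3402.1 N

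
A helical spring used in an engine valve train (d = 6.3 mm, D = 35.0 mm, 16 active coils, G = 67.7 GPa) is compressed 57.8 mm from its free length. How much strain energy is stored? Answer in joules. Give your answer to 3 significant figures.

k = Gd⁴/(8D³N_a) = (67.7×10³)(6.3⁴)/(8·35.0³·16) = 19.433 N/mm
U = ½kδ² = 0.5 × 19.433 × 57.8² = 32461 N·mm = 32.461 J

32.5 J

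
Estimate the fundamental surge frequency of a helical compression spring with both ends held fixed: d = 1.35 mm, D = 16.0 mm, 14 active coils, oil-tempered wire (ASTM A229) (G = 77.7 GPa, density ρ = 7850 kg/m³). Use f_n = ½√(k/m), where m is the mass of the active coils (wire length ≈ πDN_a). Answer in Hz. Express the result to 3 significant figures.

133 Hz

k = Gd⁴/(8D³N_a) = (77.7×10³)(1.35⁴)/(8·16.0³·14) = 0.56257 N/mm = 562.57 N/m
Wire length L = πDN_a = π·16.0·14 = 703.72 mm
m = ρ·(πd²/4)·L = 7850 × 1.4314×10⁻⁶ m² × 0.70372 m = 0.0079072 kg
f_n = ½√(k/m) = 0.5·√(562.57/0.0079072) = 0.5·√(71146) = 133.37 Hz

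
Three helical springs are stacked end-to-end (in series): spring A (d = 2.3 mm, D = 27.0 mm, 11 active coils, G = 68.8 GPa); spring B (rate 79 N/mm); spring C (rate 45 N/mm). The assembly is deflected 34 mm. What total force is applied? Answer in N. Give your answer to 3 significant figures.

k_A = Gd⁴/(8D³N_a) = (68.8×10³)(2.3⁴)/(8·27.0³·11) = 1.1115 N/mm
Series: 1/k_eq = 1/1.1115 + 1/79 + 1/45 = 0.93453; k_eq = 1.0701 N/mm
F = k_eq·δ = 1.0701·34 = 36.382 N

36.4 N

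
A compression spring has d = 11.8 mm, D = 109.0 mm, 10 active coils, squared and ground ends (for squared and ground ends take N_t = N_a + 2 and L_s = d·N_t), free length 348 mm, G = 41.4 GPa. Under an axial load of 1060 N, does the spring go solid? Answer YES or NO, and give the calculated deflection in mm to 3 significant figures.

k = Gd⁴/(8D³N_a) = (41.4×10³)(11.8⁴)/(8·109.0³·10) = 7.7475 N/mm
N_t = 12; L_s = 11.8·12 = 141.6 mm; δ_solid = L₀ − L_s = 348 − 141.6 = 206.4 mm
δ = F/k = 1060/7.7475 = 136.82 mm
δ < δ_solid → spring does not go solid

NO, δ = 137 mm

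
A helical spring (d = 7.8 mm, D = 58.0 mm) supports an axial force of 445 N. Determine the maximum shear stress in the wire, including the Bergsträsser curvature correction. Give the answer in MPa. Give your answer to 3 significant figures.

164 MPa

Spring index C = D/d = 58.0/7.8 = 7.4359
K_B = (4C+2)/(4C−3) = 31.744/26.744 = 1.1870
τ₀ = 8FD/(πd³) = 8·445·58.0/(π·7.8³) = 206480/1490.8 = 138.5 MPa
τ_max = K·τ₀ = 1.1870 × 138.5 = 164.39 MPa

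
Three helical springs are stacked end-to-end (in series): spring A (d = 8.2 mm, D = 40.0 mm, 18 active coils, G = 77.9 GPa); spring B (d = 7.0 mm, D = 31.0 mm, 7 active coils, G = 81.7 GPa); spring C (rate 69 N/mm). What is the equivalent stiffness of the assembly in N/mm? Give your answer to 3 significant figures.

k_A = Gd⁴/(8D³N_a) = (77.9×10³)(8.2⁴)/(8·40.0³·18) = 38.216 N/mm
k_B = Gd⁴/(8D³N_a) = (81.7×10³)(7.0⁴)/(8·31.0³·7) = 117.58 N/mm
Series: 1/k_eq = 1/38.216 + 1/117.58 + 1/69 = 0.049164; k_eq = 20.34 N/mm

20.3 N/mm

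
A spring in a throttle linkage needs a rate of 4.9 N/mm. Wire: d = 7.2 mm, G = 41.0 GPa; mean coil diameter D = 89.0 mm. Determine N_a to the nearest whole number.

4

N_a = Gd⁴/(8D³k) = (41.0×10³ × 7.2⁴)/(8 × 89.0³ × 4.9)
    = 1.10183e+08 / 2.76348e+07 = 3.987 → 4 coils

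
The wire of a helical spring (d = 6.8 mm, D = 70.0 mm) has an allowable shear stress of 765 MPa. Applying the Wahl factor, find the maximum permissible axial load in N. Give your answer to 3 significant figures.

C = D/d = 70.0/6.8 = 10.2941
K_W = (4C−1)/(4C−4) + 0.615/C = 40.176/37.176 + 0.0597 = 1.1404
τ_max = K·8FD/(πd³) → F_max = τ_allow·πd³/(8DK)
F_max = 765·π·6.8³/(8·70.0·1.1404) = 7.5568e+05/638.65 = 1183.3 N

1180 N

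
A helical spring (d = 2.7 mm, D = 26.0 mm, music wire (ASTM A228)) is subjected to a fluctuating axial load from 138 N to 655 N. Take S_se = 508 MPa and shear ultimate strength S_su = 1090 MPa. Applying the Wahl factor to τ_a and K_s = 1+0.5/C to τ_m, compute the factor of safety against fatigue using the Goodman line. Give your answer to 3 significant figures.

C = D/d = 26.0/2.7 = 9.6296; K_W = (4C−1)/(4C−4)+0.615/C = 1.1508; K_s = 1+0.5/C = 1.0519
F_a = (F_max−F_min)/2 = 258.5 N; F_m = (F_max+F_min)/2 = 396.5 N
τ_a = K_W·8F_aD/(πd³) = 1.1508 × 869.53 = 1000.6 MPa
τ_m = K_s·8F_mD/(πd³) = 1.0519 × 1333.7 = 1403 MPa
Goodman: 1/n_f = τ_a/S_se + τ_m/S_su = 1000.6/508 + 1403/1090 = 1.96974 + 1.28713 = 3.2569
n_f = 1/3.2569 = 0.307

0.307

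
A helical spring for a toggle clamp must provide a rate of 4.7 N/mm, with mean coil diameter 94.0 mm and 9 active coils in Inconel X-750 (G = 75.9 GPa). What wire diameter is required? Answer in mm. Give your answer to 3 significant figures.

7.80 mm

d = (8D³N_a·k / G)^(1/4) = (8·94.0³·9·4.7 / (75.9×10³))^0.25
  = (3703.2)^0.25 = 7.8009 mm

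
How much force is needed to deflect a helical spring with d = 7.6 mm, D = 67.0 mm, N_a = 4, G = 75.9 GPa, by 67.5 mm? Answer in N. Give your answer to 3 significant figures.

k = Gd⁴/(8D³N_a) = (75.9×10³)(7.6⁴)/(8·67.0³·4) = 26.31 N/mm
F = k·δ = 26.31 × 67.5 = 1775.9 N

1780 N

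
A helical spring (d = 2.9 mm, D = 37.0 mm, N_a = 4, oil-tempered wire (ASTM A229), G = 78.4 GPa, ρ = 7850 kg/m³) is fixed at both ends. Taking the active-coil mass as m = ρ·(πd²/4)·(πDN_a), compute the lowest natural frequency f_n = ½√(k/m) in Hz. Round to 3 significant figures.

188 Hz

k = Gd⁴/(8D³N_a) = (78.4×10³)(2.9⁴)/(8·37.0³·4) = 3.421 N/mm = 3421 N/m
Wire length L = πDN_a = π·37.0·4 = 464.96 mm
m = ρ·(πd²/4)·L = 7850 × 6.6052×10⁻⁶ m² × 0.46496 m = 0.024108 kg
f_n = ½√(k/m) = 0.5·√(3421/0.024108) = 0.5·√(1.419e+05) = 188.35 Hz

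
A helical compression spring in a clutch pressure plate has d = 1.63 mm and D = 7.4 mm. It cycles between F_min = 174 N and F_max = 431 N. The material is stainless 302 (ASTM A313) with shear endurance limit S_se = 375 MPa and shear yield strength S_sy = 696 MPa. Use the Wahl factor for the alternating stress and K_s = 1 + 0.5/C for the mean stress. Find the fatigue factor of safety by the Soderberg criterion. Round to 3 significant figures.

0.243

C = D/d = 7.4/1.63 = 4.5399; K_W = (4C−1)/(4C−4)+0.615/C = 1.3473; K_s = 1+0.5/C = 1.1101
F_a = (F_max−F_min)/2 = 128.5 N; F_m = (F_max+F_min)/2 = 302.5 N
τ_a = K_W·8F_aD/(πd³) = 1.3473 × 559.13 = 753.34 MPa
τ_m = K_s·8F_mD/(πd³) = 1.1101 × 1316.2 = 1461.2 MPa
Soderberg: 1/n_f = τ_a/S_se + τ_m/S_sy = 753.34/375 + 1461.2/696 = 2.00890 + 2.09943 = 4.1083
n_f = 1/4.1083 = 0.2434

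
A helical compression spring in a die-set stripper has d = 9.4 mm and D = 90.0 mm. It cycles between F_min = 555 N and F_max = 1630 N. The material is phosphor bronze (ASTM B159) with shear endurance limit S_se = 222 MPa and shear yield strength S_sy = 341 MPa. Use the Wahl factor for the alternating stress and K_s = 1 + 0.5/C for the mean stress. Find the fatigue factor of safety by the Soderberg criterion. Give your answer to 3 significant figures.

0.588

C = D/d = 90.0/9.4 = 9.5745; K_W = (4C−1)/(4C−4)+0.615/C = 1.1517; K_s = 1+0.5/C = 1.0522
F_a = (F_max−F_min)/2 = 537.5 N; F_m = (F_max+F_min)/2 = 1092.5 N
τ_a = K_W·8F_aD/(πd³) = 1.1517 × 148.31 = 170.81 MPa
τ_m = K_s·8F_mD/(πd³) = 1.0522 × 301.45 = 317.2 MPa
Soderberg: 1/n_f = τ_a/S_se + τ_m/S_sy = 170.81/222 + 317.2/341 = 0.76942 + 0.93019 = 1.6996
n_f = 1/1.6996 = 0.5884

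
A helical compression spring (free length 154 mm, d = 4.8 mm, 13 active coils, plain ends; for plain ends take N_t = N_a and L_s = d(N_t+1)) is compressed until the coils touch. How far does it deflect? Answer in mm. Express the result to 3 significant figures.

N_t = 13; L_s = 4.8·14 = 67.2 mm
δ_solid = L₀ − L_s = 154 − 67.2 = 86.8 mm

86.8 mm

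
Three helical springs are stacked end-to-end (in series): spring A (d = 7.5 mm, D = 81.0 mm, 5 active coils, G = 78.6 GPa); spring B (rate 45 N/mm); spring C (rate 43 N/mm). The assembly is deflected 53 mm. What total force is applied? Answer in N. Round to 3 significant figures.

405 N

k_A = Gd⁴/(8D³N_a) = (78.6×10³)(7.5⁴)/(8·81.0³·5) = 11.699 N/mm
Series: 1/k_eq = 1/11.699 + 1/45 + 1/43 = 0.13095; k_eq = 7.6362 N/mm
F = k_eq·δ = 7.6362·53 = 404.72 N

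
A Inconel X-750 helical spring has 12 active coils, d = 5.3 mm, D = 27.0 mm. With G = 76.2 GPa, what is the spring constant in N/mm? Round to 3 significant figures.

31.8 N/mm

k = Gd⁴/(8D³N_a) = (76.2×10³ × 5.3⁴) / (8 × 27.0³ × 12)
  = 6.01255e+07 / 1.88957e+06 = 31.82 N/mm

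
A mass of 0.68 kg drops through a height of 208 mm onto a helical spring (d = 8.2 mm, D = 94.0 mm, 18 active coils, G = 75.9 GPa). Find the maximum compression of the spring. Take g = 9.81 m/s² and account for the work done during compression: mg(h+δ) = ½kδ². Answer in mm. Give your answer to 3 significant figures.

33.5 mm

k = Gd⁴/(8D³N_a) = (75.9×10³)(8.2⁴)/(8·94.0³·18) = 2.8691 N/mm
W = mg = 0.68 × 9.81 = 6.6708 N
½kδ² − Wδ − Wh = 0 → δ = (W + √(W² + 2kWh))/k
δ = (6.6708 + √(44.5 + 7962))/2.8691 = (6.6708 + 89.479)/2.8691 = 33.512 mm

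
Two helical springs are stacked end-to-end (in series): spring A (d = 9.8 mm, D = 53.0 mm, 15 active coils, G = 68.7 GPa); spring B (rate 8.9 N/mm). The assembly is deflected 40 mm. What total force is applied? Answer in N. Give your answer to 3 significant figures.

k_A = Gd⁴/(8D³N_a) = (68.7×10³)(9.8⁴)/(8·53.0³·15) = 35.469 N/mm
Series: 1/k_eq = 1/35.469 + 1/8.9 = 0.14055; k_eq = 7.1148 N/mm
F = k_eq·δ = 7.1148·40 = 284.59 N

285 N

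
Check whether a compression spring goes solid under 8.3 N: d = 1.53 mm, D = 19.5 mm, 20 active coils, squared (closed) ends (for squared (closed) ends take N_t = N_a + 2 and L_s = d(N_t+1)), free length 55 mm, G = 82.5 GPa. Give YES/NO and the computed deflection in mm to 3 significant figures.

k = Gd⁴/(8D³N_a) = (82.5×10³)(1.53⁴)/(8·19.5³·20) = 0.38106 N/mm
N_t = 22; L_s = 1.53·23 = 35.19 mm; δ_solid = L₀ − L_s = 55 − 35.19 = 19.81 mm
δ = F/k = 8.3/0.38106 = 21.781 mm
δ ≥ δ_solid → spring goes solid

YES, δ = 21.8 mm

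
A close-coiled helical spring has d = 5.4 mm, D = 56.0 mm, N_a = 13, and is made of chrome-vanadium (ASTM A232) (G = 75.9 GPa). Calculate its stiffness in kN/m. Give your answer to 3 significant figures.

k = Gd⁴/(8D³N_a) = (75.9×10³ × 5.4⁴) / (8 × 56.0³ × 13)
  = 6.45382e+07 / 1.82641e+07 = 3.5336 N/mm

3.53 kN/m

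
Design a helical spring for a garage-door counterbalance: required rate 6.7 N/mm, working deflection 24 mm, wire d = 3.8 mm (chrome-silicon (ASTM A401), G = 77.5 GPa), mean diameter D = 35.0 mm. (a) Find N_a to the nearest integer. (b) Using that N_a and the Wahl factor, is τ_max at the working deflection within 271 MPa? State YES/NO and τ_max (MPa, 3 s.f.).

(a) 7 coils; (b) NO, τ_max = 304 MPa

N_a = Gd⁴/(8D³k) = (77.5×10³)(3.8⁴)/(8·35.0³·6.7) = 7.032 → N_a = 7
Actual rate k = Gd⁴/(8D³·7) = 6.7304 N/mm
Working load F = kδ = 6.7304·24 = 161.53 N
C = 35.0/3.8 = 9.2105; K_W = (4C−1)/(4C−4)+0.615/C = 1.1581
τ_max = K_W·8FD/(πd³) = 1.1581·262.37 = 303.85 MPa
τ_max > 271 MPa → exceeds allowable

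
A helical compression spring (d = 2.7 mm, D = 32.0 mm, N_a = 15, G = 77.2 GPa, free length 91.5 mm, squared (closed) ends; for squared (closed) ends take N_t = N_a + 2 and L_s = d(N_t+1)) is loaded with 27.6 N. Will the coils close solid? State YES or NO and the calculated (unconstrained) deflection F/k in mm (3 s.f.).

NO, δ = 26.5 mm

k = Gd⁴/(8D³N_a) = (77.2×10³)(2.7⁴)/(8·32.0³·15) = 1.0434 N/mm
N_t = 17; L_s = 2.7·18 = 48.6 mm; δ_solid = L₀ − L_s = 91.5 − 48.6 = 42.9 mm
δ = F/k = 27.6/1.0434 = 26.453 mm
δ < δ_solid → spring does not go solid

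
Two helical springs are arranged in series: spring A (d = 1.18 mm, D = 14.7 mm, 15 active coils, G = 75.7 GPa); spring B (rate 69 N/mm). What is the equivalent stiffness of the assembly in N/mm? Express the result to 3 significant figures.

0.383 N/mm

k_A = Gd⁴/(8D³N_a) = (75.7×10³)(1.18⁴)/(8·14.7³·15) = 0.38503 N/mm
Series: 1/k_eq = 1/0.38503 + 1/69 = 2.6117; k_eq = 0.38289 N/mm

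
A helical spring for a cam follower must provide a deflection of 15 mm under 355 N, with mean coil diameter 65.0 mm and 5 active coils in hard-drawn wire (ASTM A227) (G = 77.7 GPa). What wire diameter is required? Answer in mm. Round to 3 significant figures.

Required rate k = F/δ = 355/15 = 23.667 N/mm
d = (8D³N_a·k / G)^(1/4) = (8·65.0³·5·23.667 / (77.7×10³))^0.25
  = (3345.9)^0.25 = 7.6055 mm

7.61 mm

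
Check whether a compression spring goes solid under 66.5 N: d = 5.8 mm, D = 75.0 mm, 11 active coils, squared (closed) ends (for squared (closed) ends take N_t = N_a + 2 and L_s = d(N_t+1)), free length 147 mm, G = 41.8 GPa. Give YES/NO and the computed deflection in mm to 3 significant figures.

k = Gd⁴/(8D³N_a) = (41.8×10³)(5.8⁴)/(8·75.0³·11) = 1.2742 N/mm
N_t = 13; L_s = 5.8·14 = 81.2 mm; δ_solid = L₀ − L_s = 147 − 81.2 = 65.8 mm
δ = F/k = 66.5/1.2742 = 52.192 mm
δ < δ_solid → spring does not go solid

NO, δ = 52.2 mm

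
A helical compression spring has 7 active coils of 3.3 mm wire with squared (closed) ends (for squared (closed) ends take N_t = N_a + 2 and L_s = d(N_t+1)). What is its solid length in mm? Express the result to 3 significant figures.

33.0 mm

squared (closed) ends: N_t = N_a + 2 = 7 + 2 = 9
L_s = d·(N_t+1) = 3.3 × 10 = 33 mm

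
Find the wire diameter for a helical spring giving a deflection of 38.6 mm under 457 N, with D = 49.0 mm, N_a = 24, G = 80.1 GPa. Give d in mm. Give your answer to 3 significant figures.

Required rate k = F/δ = 457/38.6 = 11.839 N/mm
d = (8D³N_a·k / G)^(1/4) = (8·49.0³·24·11.839 / (80.1×10³))^0.25
  = (3338.8)^0.25 = 7.6015 mm

7.60 mm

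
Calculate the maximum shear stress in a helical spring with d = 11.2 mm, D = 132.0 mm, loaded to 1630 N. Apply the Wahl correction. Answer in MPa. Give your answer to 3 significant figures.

437 MPa

Spring index C = D/d = 132.0/11.2 = 11.7857
K_W = (4C−1)/(4C−4) + 0.615/C = 46.143/43.143 + 0.0522 = 1.1217
τ₀ = 8FD/(πd³) = 8·1630·132.0/(π·11.2³) = 1.72128e+06/4413.7 = 389.98 MPa
τ_max = K·τ₀ = 1.1217 × 389.98 = 437.45 MPa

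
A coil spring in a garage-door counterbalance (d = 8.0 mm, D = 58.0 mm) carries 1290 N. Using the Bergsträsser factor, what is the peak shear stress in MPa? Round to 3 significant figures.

Spring index C = D/d = 58.0/8.0 = 7.2500
K_B = (4C+2)/(4C−3) = 31.000/26.000 = 1.1923
τ₀ = 8FD/(πd³) = 8·1290·58.0/(π·8.0³) = 598560/1608.5 = 372.12 MPa
τ_max = K·τ₀ = 1.1923 × 372.12 = 443.69 MPa

444 MPa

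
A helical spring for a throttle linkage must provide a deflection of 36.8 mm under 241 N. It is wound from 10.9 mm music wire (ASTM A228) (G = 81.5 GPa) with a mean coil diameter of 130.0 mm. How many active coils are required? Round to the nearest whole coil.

Required rate k = F/δ = 241/36.8 = 6.5489 N/mm
N_a = Gd⁴/(8D³k) = (81.5×10³ × 10.9⁴)/(8 × 130.0³ × 6.5489)
    = 1.15044e+09 / 1.15104e+08 = 9.995 → 10 coils

10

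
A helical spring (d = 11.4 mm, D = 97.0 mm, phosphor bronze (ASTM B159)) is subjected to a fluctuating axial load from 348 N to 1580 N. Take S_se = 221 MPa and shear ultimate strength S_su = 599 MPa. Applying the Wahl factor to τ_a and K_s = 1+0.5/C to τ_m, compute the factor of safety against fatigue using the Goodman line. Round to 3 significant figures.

C = D/d = 97.0/11.4 = 8.5088; K_W = (4C−1)/(4C−4)+0.615/C = 1.1722; K_s = 1+0.5/C = 1.0588
F_a = (F_max−F_min)/2 = 616 N; F_m = (F_max+F_min)/2 = 964 N
τ_a = K_W·8F_aD/(πd³) = 1.1722 × 102.7 = 120.38 MPa
τ_m = K_s·8F_mD/(πd³) = 1.0588 × 160.72 = 170.17 MPa
Goodman: 1/n_f = τ_a/S_se + τ_m/S_su = 120.38/221 + 170.17/599 = 0.54472 + 0.28408 = 0.8288
n_f = 1/0.8288 = 1.207

1.21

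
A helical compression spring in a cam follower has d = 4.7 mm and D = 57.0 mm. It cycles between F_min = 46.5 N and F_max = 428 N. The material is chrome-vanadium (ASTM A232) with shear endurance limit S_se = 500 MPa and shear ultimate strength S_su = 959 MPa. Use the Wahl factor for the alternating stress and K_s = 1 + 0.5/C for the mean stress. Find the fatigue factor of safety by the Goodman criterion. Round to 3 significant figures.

1.05

C = D/d = 57.0/4.7 = 12.1277; K_W = (4C−1)/(4C−4)+0.615/C = 1.1181; K_s = 1+0.5/C = 1.0412
F_a = (F_max−F_min)/2 = 190.75 N; F_m = (F_max+F_min)/2 = 237.25 N
τ_a = K_W·8F_aD/(πd³) = 1.1181 × 266.68 = 298.17 MPa
τ_m = K_s·8F_mD/(πd³) = 1.0412 × 331.69 = 345.36 MPa
Goodman: 1/n_f = τ_a/S_se + τ_m/S_su = 298.17/500 + 345.36/959 = 0.59635 + 0.36013 = 0.95648
n_f = 1/0.95648 = 1.046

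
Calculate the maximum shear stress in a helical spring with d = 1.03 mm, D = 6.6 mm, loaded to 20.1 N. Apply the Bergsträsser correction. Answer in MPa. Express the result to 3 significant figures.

Spring index C = D/d = 6.6/1.03 = 6.4078
K_B = (4C+2)/(4C−3) = 27.631/22.631 = 1.2209
τ₀ = 8FD/(πd³) = 8·20.1·6.6/(π·1.03³) = 1061.28/3.4329 = 309.15 MPa
τ_max = K·τ₀ = 1.2209 × 309.15 = 377.45 MPa

377 MPa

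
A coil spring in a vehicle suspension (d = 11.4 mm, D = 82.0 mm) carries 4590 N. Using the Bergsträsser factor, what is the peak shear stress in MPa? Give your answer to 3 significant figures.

Spring index C = D/d = 82.0/11.4 = 7.1930
K_B = (4C+2)/(4C−3) = 30.772/25.772 = 1.1940
τ₀ = 8FD/(πd³) = 8·4590·82.0/(π·11.4³) = 3.01104e+06/4654.4 = 646.92 MPa
τ_max = K·τ₀ = 1.1940 × 646.92 = 772.43 MPa

772 MPa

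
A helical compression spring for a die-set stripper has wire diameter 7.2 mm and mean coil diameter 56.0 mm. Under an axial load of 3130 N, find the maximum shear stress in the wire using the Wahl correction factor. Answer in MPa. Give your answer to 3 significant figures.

Spring index C = D/d = 56.0/7.2 = 7.7778
K_W = (4C−1)/(4C−4) + 0.615/C = 30.111/27.111 + 0.0791 = 1.1897
τ₀ = 8FD/(πd³) = 8·3130·56.0/(π·7.2³) = 1.40224e+06/1172.6 = 1195.8 MPa
τ_max = K·τ₀ = 1.1897 × 1195.8 = 1422.7 MPa

1420 MPa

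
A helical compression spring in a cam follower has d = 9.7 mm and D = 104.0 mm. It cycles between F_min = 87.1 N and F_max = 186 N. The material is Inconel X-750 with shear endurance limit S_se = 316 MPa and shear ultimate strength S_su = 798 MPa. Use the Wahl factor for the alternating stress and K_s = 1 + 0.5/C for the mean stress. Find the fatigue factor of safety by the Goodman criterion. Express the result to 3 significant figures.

C = D/d = 104.0/9.7 = 10.7216; K_W = (4C−1)/(4C−4)+0.615/C = 1.1345; K_s = 1+0.5/C = 1.0466
F_a = (F_max−F_min)/2 = 49.45 N; F_m = (F_max+F_min)/2 = 136.55 N
τ_a = K_W·8F_aD/(πd³) = 1.1345 × 14.349 = 16.279 MPa
τ_m = K_s·8F_mD/(πd³) = 1.0466 × 39.623 = 41.471 MPa
Goodman: 1/n_f = τ_a/S_se + τ_m/S_su = 16.279/316 + 41.471/798 = 0.05152 + 0.05197 = 0.10349
n_f = 1/0.10349 = 9.663

9.66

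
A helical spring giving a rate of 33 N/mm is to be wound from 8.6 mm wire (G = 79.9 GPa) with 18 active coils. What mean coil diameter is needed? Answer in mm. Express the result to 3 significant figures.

45.1 mm

D = (Gd⁴/(8N_a·k))^(1/3) = (79.9×10³·8.6⁴/(8·18·33))^(1/3)
  = (91973.8)^(1/3) = 45.1393 mm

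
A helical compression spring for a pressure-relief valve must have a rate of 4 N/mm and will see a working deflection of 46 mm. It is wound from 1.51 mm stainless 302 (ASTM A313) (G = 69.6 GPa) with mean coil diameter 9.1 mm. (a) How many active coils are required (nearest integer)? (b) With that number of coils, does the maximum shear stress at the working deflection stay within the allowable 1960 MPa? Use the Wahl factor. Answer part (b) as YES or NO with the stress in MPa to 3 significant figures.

(a) 15 coils; (b) YES, τ_max = 1550 MPa

N_a = Gd⁴/(8D³k) = (69.6×10³)(1.51⁴)/(8·9.1³·4) = 15.01 → N_a = 15
Actual rate k = Gd⁴/(8D³·15) = 4.0014 N/mm
Working load F = kδ = 4.0014·46 = 184.06 N
C = 9.1/1.51 = 6.0265; K_W = (4C−1)/(4C−4)+0.615/C = 1.2513
τ_max = K_W·8FD/(πd³) = 1.2513·1238.9 = 1550.1 MPa
τ_max ≤ 1960 MPa → acceptable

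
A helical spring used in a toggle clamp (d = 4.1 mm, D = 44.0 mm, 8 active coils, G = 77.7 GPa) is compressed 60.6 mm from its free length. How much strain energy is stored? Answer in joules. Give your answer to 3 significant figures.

7.39 J

k = Gd⁴/(8D³N_a) = (77.7×10³)(4.1⁴)/(8·44.0³·8) = 4.0273 N/mm
U = ½kδ² = 0.5 × 4.0273 × 60.6² = 7394.9 N·mm = 7.3949 J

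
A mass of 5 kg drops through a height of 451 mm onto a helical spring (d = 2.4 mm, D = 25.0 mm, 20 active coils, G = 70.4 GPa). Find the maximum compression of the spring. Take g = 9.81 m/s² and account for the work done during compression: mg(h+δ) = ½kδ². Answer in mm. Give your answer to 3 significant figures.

k = Gd⁴/(8D³N_a) = (70.4×10³)(2.4⁴)/(8·25.0³·20) = 0.93428 N/mm
W = mg = 5 × 9.81 = 49.05 N
½kδ² − Wδ − Wh = 0 → δ = (W + √(W² + 2kWh))/k
δ = (49.05 + √(2405.9 + 41335.5))/0.93428 = (49.05 + 209.14)/0.93428 = 276.36 mm

276 mm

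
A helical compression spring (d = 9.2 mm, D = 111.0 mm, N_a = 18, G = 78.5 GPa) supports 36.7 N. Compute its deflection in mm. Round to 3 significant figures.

12.9 mm

k = Gd⁴/(8D³N_a) = (78.5×10³)(9.2⁴)/(8·111.0³·18) = 2.8555 N/mm
δ = F/k = 36.7 / 2.8555 = 12.852 mm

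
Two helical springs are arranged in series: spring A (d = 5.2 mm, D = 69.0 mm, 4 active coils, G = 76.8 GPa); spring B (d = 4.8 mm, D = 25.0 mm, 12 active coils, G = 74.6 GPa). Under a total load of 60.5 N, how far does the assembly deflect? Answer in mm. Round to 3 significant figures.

k_A = Gd⁴/(8D³N_a) = (76.8×10³)(5.2⁴)/(8·69.0³·4) = 5.3417 N/mm
k_B = Gd⁴/(8D³N_a) = (74.6×10³)(4.8⁴)/(8·25.0³·12) = 26.401 N/mm
Series: 1/k_eq = 1/5.3417 + 1/26.401 = 0.22509; k_eq = 4.4428 N/mm
δ = F/k_eq = 60.5/4.4428 = 13.618 mm

13.6 mm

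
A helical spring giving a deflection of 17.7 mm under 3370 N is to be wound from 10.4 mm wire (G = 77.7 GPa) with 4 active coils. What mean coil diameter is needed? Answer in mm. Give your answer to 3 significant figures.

Required rate k = F/δ = 3370/17.7 = 190.4 N/mm
D = (Gd⁴/(8N_a·k))^(1/3) = (77.7×10³·10.4⁴/(8·4·190.4))^(1/3)
  = (149193)^(1/3) = 53.0374 mm

53.0 mm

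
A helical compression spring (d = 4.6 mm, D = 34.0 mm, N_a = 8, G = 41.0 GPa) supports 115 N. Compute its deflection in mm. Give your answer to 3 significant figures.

15.8 mm

k = Gd⁴/(8D³N_a) = (41.0×10³)(4.6⁴)/(8·34.0³·8) = 7.2979 N/mm
δ = F/k = 115 / 7.2979 = 15.758 mm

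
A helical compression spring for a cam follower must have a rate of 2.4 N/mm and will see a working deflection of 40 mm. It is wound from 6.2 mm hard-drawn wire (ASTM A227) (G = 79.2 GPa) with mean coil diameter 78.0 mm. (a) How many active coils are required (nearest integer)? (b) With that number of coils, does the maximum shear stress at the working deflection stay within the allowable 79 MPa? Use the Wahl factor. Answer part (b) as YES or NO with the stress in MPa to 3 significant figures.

N_a = Gd⁴/(8D³k) = (79.2×10³)(6.2⁴)/(8·78.0³·2.4) = 12.84 → N_a = 13
Actual rate k = Gd⁴/(8D³·13) = 2.3712 N/mm
Working load F = kδ = 2.3712·40 = 94.849 N
C = 78.0/6.2 = 12.5806; K_W = (4C−1)/(4C−4)+0.615/C = 1.1136
τ_max = K_W·8FD/(πd³) = 1.1136·79.049 = 88.032 MPa
τ_max > 79 MPa → exceeds allowable

(a) 13 coils; (b) NO, τ_max = 88.0 MPa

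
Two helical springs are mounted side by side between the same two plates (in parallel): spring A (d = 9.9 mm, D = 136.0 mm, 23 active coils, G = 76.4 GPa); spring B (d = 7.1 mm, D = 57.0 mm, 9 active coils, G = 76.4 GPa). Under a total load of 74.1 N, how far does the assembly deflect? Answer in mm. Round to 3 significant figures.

k_A = Gd⁴/(8D³N_a) = (76.4×10³)(9.9⁴)/(8·136.0³·23) = 1.5856 N/mm
k_B = Gd⁴/(8D³N_a) = (76.4×10³)(7.1⁴)/(8·57.0³·9) = 14.56 N/mm
Parallel: k_eq = 1.5856 + 14.56 = 16.146 N/mm
δ = F/k_eq = 74.1/16.146 = 4.5894 mm

4.59 mm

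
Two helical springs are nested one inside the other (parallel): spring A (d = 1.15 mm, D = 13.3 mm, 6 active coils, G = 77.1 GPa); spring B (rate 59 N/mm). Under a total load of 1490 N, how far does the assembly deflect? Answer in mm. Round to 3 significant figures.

k_A = Gd⁴/(8D³N_a) = (77.1×10³)(1.15⁴)/(8·13.3³·6) = 1.1941 N/mm
Parallel: k_eq = 1.1941 + 59 = 60.194 N/mm
δ = F/k_eq = 1490/60.194 = 24.753 mm

24.8 mm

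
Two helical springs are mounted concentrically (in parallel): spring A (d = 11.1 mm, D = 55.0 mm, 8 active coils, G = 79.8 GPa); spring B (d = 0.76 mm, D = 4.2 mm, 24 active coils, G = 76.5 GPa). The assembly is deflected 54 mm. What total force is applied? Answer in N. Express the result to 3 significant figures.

k_A = Gd⁴/(8D³N_a) = (79.8×10³)(11.1⁴)/(8·55.0³·8) = 113.77 N/mm
k_B = Gd⁴/(8D³N_a) = (76.5×10³)(0.76⁴)/(8·4.2³·24) = 1.7942 N/mm
Parallel: k_eq = 113.77 + 1.7942 = 115.56 N/mm
F = k_eq·δ = 115.56·54 = 6240.5 N

6240 N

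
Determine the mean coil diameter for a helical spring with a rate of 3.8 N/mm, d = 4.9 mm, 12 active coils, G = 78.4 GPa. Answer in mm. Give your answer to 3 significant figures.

D = (Gd⁴/(8N_a·k))^(1/3) = (78.4×10³·4.9⁴/(8·12·3.8))^(1/3)
  = (123893)^(1/3) = 49.8519 mm

49.9 mm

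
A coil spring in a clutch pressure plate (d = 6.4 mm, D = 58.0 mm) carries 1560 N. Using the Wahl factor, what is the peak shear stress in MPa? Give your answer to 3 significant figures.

1020 MPa

Spring index C = D/d = 58.0/6.4 = 9.0625
K_W = (4C−1)/(4C−4) + 0.615/C = 35.250/32.250 + 0.0679 = 1.1609
τ₀ = 8FD/(πd³) = 8·1560·58.0/(π·6.4³) = 723840/823.55 = 878.93 MPa
τ_max = K·τ₀ = 1.1609 × 878.93 = 1020.3 MPa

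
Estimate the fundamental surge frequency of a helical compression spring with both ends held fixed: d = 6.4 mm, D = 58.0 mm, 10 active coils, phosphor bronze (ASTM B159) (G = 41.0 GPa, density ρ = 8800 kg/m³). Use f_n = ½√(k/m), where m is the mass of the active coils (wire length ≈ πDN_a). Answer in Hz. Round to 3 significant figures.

k = Gd⁴/(8D³N_a) = (41.0×10³)(6.4⁴)/(8·58.0³·10) = 4.4069 N/mm = 4406.9 N/m
Wire length L = πDN_a = π·58.0·10 = 1822.1 mm
m = ρ·(πd²/4)·L = 8800 × 32.17×10⁻⁶ m² × 1.8221 m = 0.51583 kg
f_n = ½√(k/m) = 0.5·√(4406.9/0.51583) = 0.5·√(8543.2) = 46.215 Hz

46.2 Hz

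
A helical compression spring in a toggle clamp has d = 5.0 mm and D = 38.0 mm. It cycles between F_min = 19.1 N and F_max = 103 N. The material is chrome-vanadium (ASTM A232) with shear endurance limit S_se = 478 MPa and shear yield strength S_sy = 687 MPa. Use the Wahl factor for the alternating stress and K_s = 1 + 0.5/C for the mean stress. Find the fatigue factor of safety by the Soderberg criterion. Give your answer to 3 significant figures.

C = D/d = 38.0/5.0 = 7.6000; K_W = (4C−1)/(4C−4)+0.615/C = 1.1946; K_s = 1+0.5/C = 1.0658
F_a = (F_max−F_min)/2 = 41.95 N; F_m = (F_max+F_min)/2 = 61.05 N
τ_a = K_W·8F_aD/(πd³) = 1.1946 × 32.475 = 38.793 MPa
τ_m = K_s·8F_mD/(πd³) = 1.0658 × 47.261 = 50.37 MPa
Soderberg: 1/n_f = τ_a/S_se + τ_m/S_sy = 38.793/478 + 50.37/687 = 0.08116 + 0.07332 = 0.15448
n_f = 1/0.15448 = 6.474

6.47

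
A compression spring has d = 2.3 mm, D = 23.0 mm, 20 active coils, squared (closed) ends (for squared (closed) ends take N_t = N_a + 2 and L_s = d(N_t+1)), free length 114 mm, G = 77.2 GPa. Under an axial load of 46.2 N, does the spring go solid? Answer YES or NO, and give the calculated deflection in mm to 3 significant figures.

k = Gd⁴/(8D³N_a) = (77.2×10³)(2.3⁴)/(8·23.0³·20) = 1.1097 N/mm
N_t = 22; L_s = 2.3·23 = 52.9 mm; δ_solid = L₀ − L_s = 114 − 52.9 = 61.1 mm
δ = F/k = 46.2/1.1097 = 41.631 mm
δ < δ_solid → spring does not go solid

NO, δ = 41.6 mm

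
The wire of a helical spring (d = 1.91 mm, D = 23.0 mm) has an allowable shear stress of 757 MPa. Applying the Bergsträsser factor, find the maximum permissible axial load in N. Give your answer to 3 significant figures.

C = D/d = 23.0/1.91 = 12.0419
K_B = (4C+2)/(4C−3) = 50.168/45.168 = 1.1107
τ_max = K·8FD/(πd³) → F_max = τ_allow·πd³/(8DK)
F_max = 757·π·1.91³/(8·23.0·1.1107) = 16571/204.37 = 81.083 N

81.1 N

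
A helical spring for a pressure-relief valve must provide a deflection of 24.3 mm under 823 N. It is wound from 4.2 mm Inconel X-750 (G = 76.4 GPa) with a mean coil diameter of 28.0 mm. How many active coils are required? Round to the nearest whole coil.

Required rate k = F/δ = 823/24.3 = 33.868 N/mm
N_a = Gd⁴/(8D³k) = (76.4×10³ × 4.2⁴)/(8 × 28.0³ × 33.868)
    = 2.37734e+07 / 5.94782e+06 = 3.997 → 4 coils

4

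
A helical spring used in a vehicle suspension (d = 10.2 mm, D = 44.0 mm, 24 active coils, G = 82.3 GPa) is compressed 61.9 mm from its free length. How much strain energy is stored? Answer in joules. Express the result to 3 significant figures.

104 J

k = Gd⁴/(8D³N_a) = (82.3×10³)(10.2⁴)/(8·44.0³·24) = 54.468 N/mm
U = ½kδ² = 0.5 × 54.468 × 61.9² = 1.0435e+05 N·mm = 104.35 J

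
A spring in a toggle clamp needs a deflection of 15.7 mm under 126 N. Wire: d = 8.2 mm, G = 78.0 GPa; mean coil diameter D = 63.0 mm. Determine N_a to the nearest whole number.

Required rate k = F/δ = 126/15.7 = 8.0255 N/mm
N_a = Gd⁴/(8D³k) = (78.0×10³ × 8.2⁴)/(8 × 63.0³ × 8.0255)
    = 3.52655e+08 / 1.6054e+07 = 21.97 → 22 coils

22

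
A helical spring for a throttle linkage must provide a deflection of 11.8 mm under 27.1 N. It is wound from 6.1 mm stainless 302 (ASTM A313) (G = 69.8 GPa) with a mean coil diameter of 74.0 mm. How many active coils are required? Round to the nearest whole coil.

13

Required rate k = F/δ = 27.1/11.8 = 2.2966 N/mm
N_a = Gd⁴/(8D³k) = (69.8×10³ × 6.1⁴)/(8 × 74.0³ × 2.2966)
    = 9.6644e+07 / 7.44513e+06 = 12.98 → 13 coils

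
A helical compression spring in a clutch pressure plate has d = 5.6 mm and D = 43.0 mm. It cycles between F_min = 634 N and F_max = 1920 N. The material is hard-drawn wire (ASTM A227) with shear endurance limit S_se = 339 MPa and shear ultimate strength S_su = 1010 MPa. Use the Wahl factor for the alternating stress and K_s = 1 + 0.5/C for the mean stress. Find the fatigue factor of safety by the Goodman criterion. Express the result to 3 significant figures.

C = D/d = 43.0/5.6 = 7.6786; K_W = (4C−1)/(4C−4)+0.615/C = 1.1924; K_s = 1+0.5/C = 1.0651
F_a = (F_max−F_min)/2 = 643 N; F_m = (F_max+F_min)/2 = 1277 N
τ_a = K_W·8F_aD/(πd³) = 1.1924 × 400.92 = 478.05 MPa
τ_m = K_s·8F_mD/(πd³) = 1.0651 × 796.22 = 848.07 MPa
Goodman: 1/n_f = τ_a/S_se + τ_m/S_su = 478.05/339 + 848.07/1010 = 1.41018 + 0.83967 = 2.2499
n_f = 1/2.2499 = 0.4445

0.444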